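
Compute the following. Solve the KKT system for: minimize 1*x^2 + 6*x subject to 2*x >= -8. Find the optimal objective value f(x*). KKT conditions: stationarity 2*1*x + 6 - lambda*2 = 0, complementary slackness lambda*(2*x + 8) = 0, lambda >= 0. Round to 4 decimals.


Step 1: Try lambda = 0 (constraint inactive).
Stationarity: 2*1*x + 6 = 0
x* = -6/(2*1) = -3.0
Check constraint: 2*-3.0 = -6.0 >= -8 -- satisfied.
Step 2: Compute optimal value.
f(x*) = 1*(-3.0)^2 + 6*(-3.0) = -9.0


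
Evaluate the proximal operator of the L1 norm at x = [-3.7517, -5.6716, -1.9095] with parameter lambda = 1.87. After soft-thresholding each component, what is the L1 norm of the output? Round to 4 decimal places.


Soft-thresholding with lambda = 1.87:
prox(-3.7517) = sign(-3.7517)*max(|-3.7517| - 1.87, 0) = -1.8817
prox(-5.6716) = sign(-5.6716)*max(|-5.6716| - 1.87, 0) = -3.8016
prox(-1.9095) = sign(-1.9095)*max(|-1.9095| - 1.87, 0) = -0.0395
prox(x) = [-1.8817, -3.8016, -0.0395]
||prox(x)||_1 = 1.8817 + 3.8016 + 0.0395 = 5.7228


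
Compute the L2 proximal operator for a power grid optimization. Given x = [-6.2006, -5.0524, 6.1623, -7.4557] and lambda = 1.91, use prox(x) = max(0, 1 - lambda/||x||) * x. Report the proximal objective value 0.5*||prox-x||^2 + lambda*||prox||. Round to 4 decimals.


Step 1: Compute ||x||.
||x|| = 12.5513
Step 2: Compute scaling factor.
scale = max(0, 1 - 1.91/12.5513) = 0.8478
Step 3: prox(x) = [-5.257, -4.2835, 5.2246, -6.3211]
||prox(x)|| = 10.6413
Step 4: Proximal objective.
0.5*||prox-x||^2 = 1.8241
lambda*||prox|| = 20.3249
Total = 22.149


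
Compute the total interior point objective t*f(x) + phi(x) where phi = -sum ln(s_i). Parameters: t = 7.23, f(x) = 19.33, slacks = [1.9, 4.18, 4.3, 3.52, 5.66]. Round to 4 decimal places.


Step 1: Compute log-barrier.
ln values: [0.6419, 1.4303, 1.4586, 1.2585, 1.7334]
phi = -(0.6419 + 1.4303 + 1.4586 + 1.2585 + 1.7334) = -6.5227
Step 2: Compute augmented objective.
t*f(x) = 7.23*19.33 = 139.7559
Total = 139.7559 - 6.5227 = 133.2332


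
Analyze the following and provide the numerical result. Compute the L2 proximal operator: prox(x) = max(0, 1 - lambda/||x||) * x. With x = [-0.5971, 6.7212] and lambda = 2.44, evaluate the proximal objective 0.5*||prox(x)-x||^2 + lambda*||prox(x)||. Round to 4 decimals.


Step 1: Compute ||x||.
||x|| = 6.7477
Step 2: Compute scaling factor.
scale = max(0, 1 - 2.44/6.7477) = 0.6384
Step 3: prox(x) = [-0.3812, 4.2908]
||prox(x)|| = 4.3077
Step 4: Proximal objective.
0.5*||prox-x||^2 = 2.9768
lambda*||prox|| = 10.5108
Total = 13.4875


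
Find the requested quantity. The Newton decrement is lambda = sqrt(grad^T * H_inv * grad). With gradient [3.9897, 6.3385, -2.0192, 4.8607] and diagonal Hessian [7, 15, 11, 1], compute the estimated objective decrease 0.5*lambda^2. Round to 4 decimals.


Step 1: H is diagonal, so H^(-1) * g = [0.57, 0.4226, -0.1836, 4.8607].
Step 2: g^T H^(-1) g = sum_i g_i^2 / H_ii
  = (3.9897)^2/7 + (6.3385)^2/15 + (-2.0192)^2/11 + (4.8607)^2/1
  = 2.274 + 2.6784 + 0.3707 + 23.6264 = 28.9495
Step 3: Objective decrease = 0.5 * g^T H^(-1) g = 14.4747


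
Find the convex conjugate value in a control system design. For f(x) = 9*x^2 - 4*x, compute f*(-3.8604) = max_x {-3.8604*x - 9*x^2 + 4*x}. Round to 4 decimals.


f*(y) = sup_x {y*x - a*x^2 - b*x} = sup_x {(y-b)*x - a*x^2}
FOC: (y - b) - 2a*x = 0 => x* = (y - b)/(2a)
x* = (-3.8604 + 4)/(2*9) = 0.0078
f*(-3.8604) = (y-b)^2/(4a) = (-3.8604 + 4)^2/(4*9)
= 0.0195/36 = 0.0005


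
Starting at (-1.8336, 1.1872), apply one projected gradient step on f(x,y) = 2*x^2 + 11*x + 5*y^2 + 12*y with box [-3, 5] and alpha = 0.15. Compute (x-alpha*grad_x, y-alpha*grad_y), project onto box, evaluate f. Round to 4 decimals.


Step 1: Compute gradient at (-1.8336, 1.1872).
grad_x = 2*2*-1.8336 + 11 = 3.6656
grad_y = 2*5*1.1872 + 12 = 23.872
Step 2: Gradient step.
x_raw = -1.8336 - 0.15*3.6656 = -2.3834
y_raw = 1.1872 - 0.15*23.872 = -2.3936
Step 3: Project onto [-3, 5].
x_proj = clip(-2.3834) = -2.3834
y_proj = clip(-2.3936) = -2.3936
Step 4: Evaluate f.
f(-2.3834, -2.3936) = -14.9329


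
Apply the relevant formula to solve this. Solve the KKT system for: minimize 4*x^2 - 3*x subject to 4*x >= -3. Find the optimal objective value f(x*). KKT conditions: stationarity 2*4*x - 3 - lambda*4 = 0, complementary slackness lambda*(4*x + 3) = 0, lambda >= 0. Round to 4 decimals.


Step 1: Try lambda = 0 (constraint inactive).
Stationarity: 2*4*x - 3 = 0
x* = 3/(2*4) = 0.375
Check constraint: 4*0.375 = 1.5 >= -3 -- satisfied.
Step 2: Compute optimal value.
f(x*) = 4*0.375^2 - 3*0.375 = -0.5625


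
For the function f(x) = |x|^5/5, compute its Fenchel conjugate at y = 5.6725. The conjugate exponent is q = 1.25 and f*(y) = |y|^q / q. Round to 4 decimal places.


The conjugate exponent q satisfies 1/p + 1/q = 1.
p = 5, so q = 5/(5 - 1) = 1.25
|y|^q = 5.6725^1.25 = 8.7542
f*(5.6725) = 8.7542 / 1.25 = 7.0034


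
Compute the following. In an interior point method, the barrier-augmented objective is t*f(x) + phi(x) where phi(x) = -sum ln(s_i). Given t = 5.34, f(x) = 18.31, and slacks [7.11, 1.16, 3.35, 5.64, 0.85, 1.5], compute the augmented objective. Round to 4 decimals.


Step 1: Compute log-barrier.
ln values: [1.9615, 0.1484, 1.209, 1.7299, -0.1625, 0.4055]
phi = -(1.9615 + 0.1484 + 1.209 + 1.7299 - 0.1625 + 0.4055) = -5.2917
Step 2: Compute augmented objective.
t*f(x) = 5.34*18.31 = 97.7754
Total = 97.7754 - 5.2917 = 92.4837


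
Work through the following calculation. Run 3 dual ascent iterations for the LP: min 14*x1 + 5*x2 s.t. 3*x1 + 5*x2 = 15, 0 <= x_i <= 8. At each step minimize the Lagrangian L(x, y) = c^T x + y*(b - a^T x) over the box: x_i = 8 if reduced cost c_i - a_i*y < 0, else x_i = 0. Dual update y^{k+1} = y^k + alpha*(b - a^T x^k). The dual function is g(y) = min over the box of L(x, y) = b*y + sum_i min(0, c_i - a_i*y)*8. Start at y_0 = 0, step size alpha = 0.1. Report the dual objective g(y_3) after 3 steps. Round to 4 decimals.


Dual ascent for LP: min 14*x1 + 5*x2, 3*x1 + 5*x2 = 15, 0 <= x_i <= 8
Step 1: y^k = 0.0, reduced costs: (14.0, 5.0)
  x^k = (0.0, 0.0), subgradient = b - a^T x = 15.0
  y^{k+1} = 0.0 + 0.1*15.0 = 1.5
Step 2: y^k = 1.5, reduced costs: (9.5, -2.5)
  x^k = (0.0, 8.0), subgradient = b - a^T x = -25.0
  y^{k+1} = 1.5 + 0.1*-25.0 = -1.0
Step 3: y^k = -1.0, reduced costs: (17.0, 10.0)
  x^k = (0.0, 0.0), subgradient = b - a^T x = 15.0
  y^{k+1} = -1.0 + 0.1*15.0 = 0.5
Dual objective at y_3 = 0.5: reduced costs (12.5, 2.5), box minimizer x = (0.0, 0.0)
g(y_3) = b*y + (c1 - a1*y)*x1 + (c2 - a2*y)*x2 = 15*0.5 + 12.5*0.0 + 2.5*0.0 = 7.5 + 0.0 + 0.0 = 7.5


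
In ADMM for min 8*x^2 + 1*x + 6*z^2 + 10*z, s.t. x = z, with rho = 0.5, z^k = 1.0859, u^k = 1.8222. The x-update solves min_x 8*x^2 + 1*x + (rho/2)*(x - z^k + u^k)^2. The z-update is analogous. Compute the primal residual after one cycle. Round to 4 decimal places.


ADMM iteration with rho = 0.5, z^k = 1.0859, u^k = 1.8222
Step 1: x-update.
Minimize 8*x^2 + 1*x + (0.5/2)*(x - 1.0859 + 1.8222)^2
FOC: (2*8 + 0.5)*x = -1 + 0.5*(1.0859 - 1.8222)
x^{k+1} = -0.0829
Step 2: z-update.
Minimize 6*z^2 + 10*z + (0.5/2)*(-0.0829 - z + 1.8222)^2
FOC: (2*6 + 0.5)*z = -10 + 0.5*(-0.0829 + 1.8222)
z^{k+1} = -0.7304
Step 3: u-update.
u^{k+1} = 1.8222 - 0.0829 + 0.7304 = 2.4697
Step 4: Primal residual = |-0.0829 + 0.7304| = 0.6475


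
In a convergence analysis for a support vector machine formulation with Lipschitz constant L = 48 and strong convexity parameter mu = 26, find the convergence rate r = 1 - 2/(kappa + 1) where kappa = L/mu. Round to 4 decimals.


Step 1: Compute the condition number.
kappa = L/mu = 48/26 = 1.8462
Step 2: Compute the convergence rate.
r = 1 - 2/(kappa + 1) = 1 - 2*mu/(L + mu) = (L - mu)/(L + mu) = 22/74 = 0.2973


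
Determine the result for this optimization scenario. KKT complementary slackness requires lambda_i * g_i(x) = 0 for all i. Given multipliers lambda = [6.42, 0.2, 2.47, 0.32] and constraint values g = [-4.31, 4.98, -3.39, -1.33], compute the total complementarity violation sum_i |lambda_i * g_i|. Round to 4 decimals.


KKT complementary slackness check:
lambda_1 * g_1 = 6.42 * -4.31 = -27.6702
lambda_2 * g_2 = 0.2 * 4.98 = 0.996
lambda_3 * g_3 = 2.47 * -3.39 = -8.3733
lambda_4 * g_4 = 0.32 * -1.33 = -0.4256
Total violation = 27.6702 + 0.996 + 8.3733 + 0.4256 = 37.4651


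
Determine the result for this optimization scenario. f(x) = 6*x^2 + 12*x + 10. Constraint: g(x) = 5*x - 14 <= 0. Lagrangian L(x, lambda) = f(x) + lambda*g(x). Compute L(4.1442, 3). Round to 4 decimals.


Step 1: Evaluate f(x).
f(4.1442) = 6*4.1442^2 + 12*4.1442 + 10 = 162.7768
Step 2: Evaluate g(x).
g(4.1442) = 5*4.1442 - 14 = 6.721
Step 3: Compute Lagrangian.
L = 162.7768 + 3*6.721 = 182.9398


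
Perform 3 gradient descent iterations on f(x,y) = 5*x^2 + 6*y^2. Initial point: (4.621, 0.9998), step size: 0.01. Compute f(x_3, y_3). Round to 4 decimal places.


Gradient descent on f(x,y) = 5*x^2 + 6*y^2.
Starting point: (4.621, 0.9998), alpha = 0.01
Step 1: grad_x = 2*5*4.621 = 46.21, grad_y = 2*6*0.9998 = 11.9976
  x_1 = 4.621 - 0.01*46.21 = 4.1589
  y_1 = 0.9998 - 0.01*11.9976 = 0.8798
Step 2: grad_x = 2*5*4.1589 = 41.589, grad_y = 2*6*0.8798 = 10.5579
  x_2 = 4.1589 - 0.01*41.589 = 3.743
  y_2 = 0.8798 - 0.01*10.5579 = 0.7742
Step 3: grad_x = 2*5*3.743 = 37.4301, grad_y = 2*6*0.7742 = 9.2909
  x_3 = 3.743 - 0.01*37.4301 = 3.3687
  y_3 = 0.7742 - 0.01*9.2909 = 0.6813
f(3.3687, 0.6813) = 5*3.3687^2 + 6*0.6813^2 = 59.5263


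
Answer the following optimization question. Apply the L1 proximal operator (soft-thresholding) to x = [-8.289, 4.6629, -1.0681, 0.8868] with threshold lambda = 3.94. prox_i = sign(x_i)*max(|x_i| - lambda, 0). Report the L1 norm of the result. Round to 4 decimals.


Soft-thresholding with lambda = 3.94:
prox(-8.289) = sign(-8.289)*max(|-8.289| - 3.94, 0) = -4.349
prox(4.6629) = sign(4.6629)*max(|4.6629| - 3.94, 0) = 0.7229
prox(-1.0681) = sign(-1.0681)*max(|-1.0681| - 3.94, 0) = 0.0
prox(0.8868) = sign(0.8868)*max(|0.8868| - 3.94, 0) = 0.0
prox(x) = [-4.349, 0.7229, 0.0, 0.0]
||prox(x)||_1 = 4.349 + 0.7229 + 0.0 + 0.0 = 5.0719


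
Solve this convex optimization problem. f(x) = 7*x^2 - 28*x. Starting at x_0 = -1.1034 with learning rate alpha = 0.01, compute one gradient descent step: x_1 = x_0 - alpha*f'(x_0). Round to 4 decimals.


We compute the gradient at x_0 and apply the update.
f'(x) = 14*x - 28
f'(-1.1034) = 14*-1.1034 - 28 = -43.4476
x_1 = -1.1034 - 0.01*-43.4476 = -0.6689


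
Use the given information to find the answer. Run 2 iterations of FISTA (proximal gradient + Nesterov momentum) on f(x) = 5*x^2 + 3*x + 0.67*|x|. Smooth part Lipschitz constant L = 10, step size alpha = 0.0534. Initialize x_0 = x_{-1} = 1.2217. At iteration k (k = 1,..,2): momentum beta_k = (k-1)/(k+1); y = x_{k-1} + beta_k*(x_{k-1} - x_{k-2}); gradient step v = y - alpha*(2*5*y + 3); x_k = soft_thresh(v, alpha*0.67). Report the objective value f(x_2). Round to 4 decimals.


FISTA on f(x) = 5*x^2 + 3*x + 0.67*|x|
L = 10, alpha = 0.0534
Iteration 1: beta = 0.0, y = 1.2217 + 0.0*(1.2217 - 1.2217) = 1.2217
  grad(y) = 15.217, v = y - alpha*grad = 0.4091
  prox(v) = soft_thresh(0.4091, 0.0358) = 0.3733
Iteration 2: beta = 0.3333, y = 0.3733 + 0.3333*(0.3733 - 1.2217) = 0.0905
  grad(y) = 3.9055, v = y - alpha*grad = -0.118
  prox(v) = soft_thresh(-0.118, 0.0358) = -0.0822
f(x_2) = 5*(-0.0822)^2 + 3*(-0.0822) + 0.67*|-0.0822| = -0.1578


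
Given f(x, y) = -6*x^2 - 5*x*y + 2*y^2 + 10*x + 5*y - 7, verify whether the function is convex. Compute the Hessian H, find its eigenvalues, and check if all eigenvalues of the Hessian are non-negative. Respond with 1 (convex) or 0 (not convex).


The Hessian of f(x,y) = -6*x^2 - 5*x*y + 2*y^2 + 10*x + 5*y - 7 is:
H = [[-12, -5], [-5, 4]]
Trace = -12 + 4 = -8
Determinant = -12*4 - (-5)^2 = -73
Discriminant = (-8)^2 - 4*-73 = 356.0
Eigenvalues: lambda_1 = -13.434, lambda_2 = 5.434
The function is not convex.

0


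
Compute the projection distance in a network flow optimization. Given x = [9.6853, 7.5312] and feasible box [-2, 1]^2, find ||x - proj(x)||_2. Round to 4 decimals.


Project each component onto [-2, 1].
clip(9.6853) = 1.0, clip(7.5312) = 1.0
Projection = [1.0, 1.0]
Squared diffs: [75.4344, 42.6566]
Distance = sqrt(118.091) = 10.867


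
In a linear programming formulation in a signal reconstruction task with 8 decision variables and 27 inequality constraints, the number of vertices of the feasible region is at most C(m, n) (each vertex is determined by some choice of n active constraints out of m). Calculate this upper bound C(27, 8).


Each vertex corresponds to some choice of n active constraints out of m, so the number of vertices is at most C(m, n) = m! / (n!(m-n)!).
m = 27, n = 8
Numerator: 27 * 26 * 25 * 24 * 23 * 22 * 21 * 20
Denominator: 8! = 40320
C(27, 8) = 2220075


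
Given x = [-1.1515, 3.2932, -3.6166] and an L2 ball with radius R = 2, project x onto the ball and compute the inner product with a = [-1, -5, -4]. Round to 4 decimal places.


Step 1: Compute ||x|| (intermediates to 6 decimals).
||x|| = sqrt((-1.1515)^2 + 3.2932^2 + (-3.6166)^2) = 5.025029
Step 2: Project.
Since ||x|| > R, scale = R/||x|| = 2/5.025029 = 0.398008, proj(x) = scale * x
proj(x) = [-0.458306, 1.31072, -1.439436]
Step 3: Dot product.
a^T * proj(x) = -1*(-0.458306) - 5*1.31072 - 4*(-1.439436) = -0.3376


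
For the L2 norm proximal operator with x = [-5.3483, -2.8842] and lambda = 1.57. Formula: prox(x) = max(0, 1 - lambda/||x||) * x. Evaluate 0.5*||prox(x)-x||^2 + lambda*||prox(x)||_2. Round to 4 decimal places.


Step 1: Compute ||x||.
||x|| = 6.0764
Step 2: Compute scaling factor.
scale = max(0, 1 - 1.57/6.0764) = 0.7416
Step 3: prox(x) = [-3.9664, -2.139]
||prox(x)|| = 4.5064
Step 4: Proximal objective.
0.5*||prox-x||^2 = 1.2325
lambda*||prox|| = 7.075
Total = 8.3075


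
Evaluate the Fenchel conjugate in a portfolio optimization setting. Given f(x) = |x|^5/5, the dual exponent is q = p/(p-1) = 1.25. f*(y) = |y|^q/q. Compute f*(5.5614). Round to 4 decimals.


The conjugate exponent q satisfies 1/p + 1/q = 1.
p = 5, so q = 5/(5 - 1) = 1.25
|y|^q = 5.5614^1.25 = 8.5404
f*(5.5614) = 8.5404 / 1.25 = 6.8324


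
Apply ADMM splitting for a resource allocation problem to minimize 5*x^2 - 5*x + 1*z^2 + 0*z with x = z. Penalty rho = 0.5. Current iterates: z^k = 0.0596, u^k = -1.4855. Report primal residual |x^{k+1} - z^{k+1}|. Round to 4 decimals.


ADMM iteration with rho = 0.5, z^k = 0.0596, u^k = -1.4855
Step 1: x-update.
Minimize 5*x^2 - 5*x + (0.5/2)*(x - 0.0596 - 1.4855)^2
FOC: (2*5 + 0.5)*x = 5 + 0.5*(0.0596 + 1.4855)
x^{k+1} = 0.5498
Step 2: z-update.
Minimize 1*z^2 + 0*z + (0.5/2)*(0.5498 - z - 1.4855)^2
FOC: (2*1 + 0.5)*z = 0 + 0.5*(0.5498 - 1.4855)
z^{k+1} = -0.1871
Step 3: u-update.
u^{k+1} = -1.4855 + 0.5498 + 0.1871 = -0.7486
Step 4: Primal residual = |0.5498 + 0.1871| = 0.7369


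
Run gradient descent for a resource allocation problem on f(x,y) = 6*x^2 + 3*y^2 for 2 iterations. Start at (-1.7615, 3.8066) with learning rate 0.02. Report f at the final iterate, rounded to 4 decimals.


Gradient descent on f(x,y) = 6*x^2 + 3*y^2.
Starting point: (-1.7615, 3.8066), alpha = 0.02
Step 1: grad_x = 2*6*-1.7615 = -21.138, grad_y = 2*3*3.8066 = 22.8396
  x_1 = -1.7615 - 0.02*-21.138 = -1.3387
  y_1 = 3.8066 - 0.02*22.8396 = 3.3498
Step 2: grad_x = 2*6*-1.3387 = -16.0649, grad_y = 2*3*3.3498 = 20.0988
  x_2 = -1.3387 - 0.02*-16.0649 = -1.0174
  y_2 = 3.3498 - 0.02*20.0988 = 2.9478
f(-1.0174, 2.9478) = 6*(-1.0174)^2 + 3*2.9478^2 = 32.2803


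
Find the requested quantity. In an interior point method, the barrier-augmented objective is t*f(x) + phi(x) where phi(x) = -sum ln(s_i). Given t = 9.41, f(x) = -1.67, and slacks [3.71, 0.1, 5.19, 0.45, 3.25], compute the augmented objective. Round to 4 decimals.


Step 1: Compute log-barrier.
ln values: [1.311, -2.3026, 1.6467, -0.7985, 1.1787]
phi = -(1.311 - 2.3026 + 1.6467 - 0.7985 + 1.1787) = -1.0353
Step 2: Compute augmented objective.
t*f(x) = 9.41*-1.67 = -15.7147
Total = -15.7147 - 1.0353 = -16.75


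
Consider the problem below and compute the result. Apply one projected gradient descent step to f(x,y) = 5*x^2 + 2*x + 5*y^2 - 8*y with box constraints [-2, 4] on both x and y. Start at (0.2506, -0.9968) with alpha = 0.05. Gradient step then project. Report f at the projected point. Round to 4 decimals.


Step 1: Compute gradient at (0.2506, -0.9968).
grad_x = 2*5*0.2506 + 2 = 4.506
grad_y = 2*5*-0.9968 - 8 = -17.968
Step 2: Gradient step.
x_raw = 0.2506 - 0.05*4.506 = 0.0253
y_raw = -0.9968 - 0.05*-17.968 = -0.0984
Step 3: Project onto [-2, 4].
x_proj = clip(0.0253) = 0.0253
y_proj = clip(-0.0984) = -0.0984
Step 4: Evaluate f.
f(0.0253, -0.0984) = 0.8894


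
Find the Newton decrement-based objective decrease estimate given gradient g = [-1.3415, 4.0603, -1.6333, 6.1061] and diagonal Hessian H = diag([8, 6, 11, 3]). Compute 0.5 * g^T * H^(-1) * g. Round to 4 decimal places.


Step 1: H is diagonal, so H^(-1) * g = [-0.1677, 0.6767, -0.1485, 2.0354].
Step 2: g^T H^(-1) g = sum_i g_i^2 / H_ii
  = (-1.3415)^2/8 + (4.0603)^2/6 + (-1.6333)^2/11 + (6.1061)^2/3
  = 0.225 + 2.7477 + 0.2425 + 12.4282 = 15.6433
Step 3: Objective decrease = 0.5 * g^T H^(-1) g = 7.8216


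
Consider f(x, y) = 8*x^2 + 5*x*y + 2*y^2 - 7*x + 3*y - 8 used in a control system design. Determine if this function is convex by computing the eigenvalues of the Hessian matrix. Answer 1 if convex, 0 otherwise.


The Hessian of f(x,y) = 8*x^2 + 5*x*y + 2*y^2 - 7*x + 3*y - 8 is:
H = [[16, 5], [5, 4]]
Trace = 16 + 4 = 20
Determinant = 16*4 - (5)^2 = 39
Discriminant = (20)^2 - 4*39 = 244.0
Eigenvalues: lambda_1 = 2.1898, lambda_2 = 17.8102
The function is convex.

1


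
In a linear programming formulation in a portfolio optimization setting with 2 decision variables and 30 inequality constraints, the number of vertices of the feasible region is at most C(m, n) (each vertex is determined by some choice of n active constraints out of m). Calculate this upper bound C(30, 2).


Each vertex corresponds to some choice of n active constraints out of m, so the number of vertices is at most C(m, n) = m! / (n!(m-n)!).
m = 30, n = 2
Numerator: 30 * 29
Denominator: 2! = 2
C(30, 2) = 435


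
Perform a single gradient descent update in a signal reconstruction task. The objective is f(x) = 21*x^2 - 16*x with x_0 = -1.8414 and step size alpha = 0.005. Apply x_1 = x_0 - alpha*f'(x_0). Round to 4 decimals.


We compute the gradient at x_0 and apply the update.
f'(x) = 42*x - 16
f'(-1.8414) = 42*-1.8414 - 16 = -93.3388
x_1 = -1.8414 - 0.005*-93.3388 = -1.3747


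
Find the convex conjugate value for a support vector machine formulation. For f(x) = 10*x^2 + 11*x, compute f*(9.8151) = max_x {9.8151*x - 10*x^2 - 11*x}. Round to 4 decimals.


f*(y) = sup_x {y*x - a*x^2 - b*x} = sup_x {(y-b)*x - a*x^2}
FOC: (y - b) - 2a*x = 0 => x* = (y - b)/(2a)
x* = (9.8151 - 11)/(2*10) = -0.0592
f*(9.8151) = (y-b)^2/(4a) = (9.8151 - 11)^2/(4*10)
= 1.404/40 = 0.0351


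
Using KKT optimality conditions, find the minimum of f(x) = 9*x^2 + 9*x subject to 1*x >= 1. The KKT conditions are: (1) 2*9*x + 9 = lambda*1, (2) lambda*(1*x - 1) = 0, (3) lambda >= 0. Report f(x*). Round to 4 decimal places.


Step 1: Try lambda = 0 (constraint inactive).
x_unc = -9/(2*9) = -0.5
Check: 1*-0.5 = -0.5 < 1 -- violated!
Step 2: Constraint must be active: 1*x = 1
x* = 1/1 = 1.0
lambda = (2*9*1.0 + 9)/1 = 27.0
Step 3: Compute optimal value.
f(x*) = 9*1.0^2 + 9*1.0 = 18.0


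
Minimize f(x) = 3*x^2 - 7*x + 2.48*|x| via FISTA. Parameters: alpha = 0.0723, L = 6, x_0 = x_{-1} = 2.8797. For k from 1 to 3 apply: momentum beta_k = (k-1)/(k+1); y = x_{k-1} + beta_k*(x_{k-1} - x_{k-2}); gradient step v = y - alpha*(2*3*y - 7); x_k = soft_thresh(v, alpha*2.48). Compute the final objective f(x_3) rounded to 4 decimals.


FISTA on f(x) = 3*x^2 - 7*x + 2.48*|x|
L = 6, alpha = 0.0723
Iteration 1: beta = 0.0, y = 2.8797 + 0.0*(2.8797 - 2.8797) = 2.8797
  grad(y) = 10.2782, v = y - alpha*grad = 2.1366
  prox(v) = soft_thresh(2.1366, 0.1793) = 1.9573
Iteration 2: beta = 0.3333, y = 1.9573 + 0.3333*(1.9573 - 2.8797) = 1.6498
  grad(y) = 2.8989, v = y - alpha*grad = 1.4402
  prox(v) = soft_thresh(1.4402, 0.1793) = 1.2609
Iteration 3: beta = 0.5, y = 1.2609 + 0.5*(1.2609 - 1.9573) = 0.9127
  grad(y) = -1.5236, v = y - alpha*grad = 1.0229
  prox(v) = soft_thresh(1.0229, 0.1793) = 0.8436
f(x_3) = 3*0.8436^2 - 7*0.8436 + 2.48*|0.8436| = -1.6781


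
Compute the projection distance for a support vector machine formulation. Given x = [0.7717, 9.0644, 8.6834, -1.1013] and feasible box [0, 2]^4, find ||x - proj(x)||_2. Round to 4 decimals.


Project each component onto [0, 2].
clip(0.7717) = 0.7717, clip(9.0644) = 2.0, clip(8.6834) = 2.0, clip(-1.1013) = 0.0
Projection = [0.7717, 2.0, 2.0, 0.0]
Squared diffs: [0.0, 49.9057, 44.6678, 1.2129]
Distance = sqrt(95.7864) = 9.7871


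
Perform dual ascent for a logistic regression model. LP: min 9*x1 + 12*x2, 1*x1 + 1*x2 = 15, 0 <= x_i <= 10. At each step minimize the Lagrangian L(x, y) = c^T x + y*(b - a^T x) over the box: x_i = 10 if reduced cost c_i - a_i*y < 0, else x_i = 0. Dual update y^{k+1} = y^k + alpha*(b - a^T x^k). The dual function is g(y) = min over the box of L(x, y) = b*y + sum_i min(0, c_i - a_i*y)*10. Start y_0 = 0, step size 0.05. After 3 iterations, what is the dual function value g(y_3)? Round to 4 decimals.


Dual ascent for LP: min 9*x1 + 12*x2, 1*x1 + 1*x2 = 15, 0 <= x_i <= 10
Step 1: y^k = 0.0, reduced costs: (9.0, 12.0)
  x^k = (0.0, 0.0), subgradient = b - a^T x = 15.0
  y^{k+1} = 0.0 + 0.05*15.0 = 0.75
Step 2: y^k = 0.75, reduced costs: (8.25, 11.25)
  x^k = (0.0, 0.0), subgradient = b - a^T x = 15.0
  y^{k+1} = 0.75 + 0.05*15.0 = 1.5
Step 3: y^k = 1.5, reduced costs: (7.5, 10.5)
  x^k = (0.0, 0.0), subgradient = b - a^T x = 15.0
  y^{k+1} = 1.5 + 0.05*15.0 = 2.25
Dual objective at y_3 = 2.25: reduced costs (6.75, 9.75), box minimizer x = (0.0, 0.0)
g(y_3) = b*y + (c1 - a1*y)*x1 + (c2 - a2*y)*x2 = 15*2.25 + 6.75*0.0 + 9.75*0.0 = 33.75 + 0.0 + 0.0 = 33.75


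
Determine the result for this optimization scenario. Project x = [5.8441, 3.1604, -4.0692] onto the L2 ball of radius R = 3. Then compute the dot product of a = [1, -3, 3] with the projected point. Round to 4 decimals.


Step 1: Compute ||x|| (intermediates to 6 decimals).
||x|| = sqrt(5.8441^2 + 3.1604^2 + (-4.0692)^2) = 7.791022
Step 2: Project.
Since ||x|| > R, scale = R/||x|| = 3/7.791022 = 0.385059, proj(x) = scale * x
proj(x) = [2.250323, 1.21694, -1.566882]
Step 3: Dot product.
a^T * proj(x) = 1*2.250323 - 3*1.21694 + 3*(-1.566882) = -6.1011


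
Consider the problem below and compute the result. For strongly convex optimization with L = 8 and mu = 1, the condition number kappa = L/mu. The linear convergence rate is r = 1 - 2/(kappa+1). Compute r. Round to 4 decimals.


Step 1: Compute the condition number.
kappa = L/mu = 8/1 = 8.0
Step 2: Compute the convergence rate.
r = 1 - 2/(kappa + 1) = 1 - 2*mu/(L + mu) = (L - mu)/(L + mu) = 7/9 = 0.7778


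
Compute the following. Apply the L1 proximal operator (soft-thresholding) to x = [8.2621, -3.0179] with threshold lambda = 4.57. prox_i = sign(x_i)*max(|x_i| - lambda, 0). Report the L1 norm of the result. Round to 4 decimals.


Soft-thresholding with lambda = 4.57:
prox(8.2621) = sign(8.2621)*max(|8.2621| - 4.57, 0) = 3.6921
prox(-3.0179) = sign(-3.0179)*max(|-3.0179| - 4.57, 0) = 0.0
prox(x) = [3.6921, 0.0]
||prox(x)||_1 = 3.6921 + 0.0 = 3.6921


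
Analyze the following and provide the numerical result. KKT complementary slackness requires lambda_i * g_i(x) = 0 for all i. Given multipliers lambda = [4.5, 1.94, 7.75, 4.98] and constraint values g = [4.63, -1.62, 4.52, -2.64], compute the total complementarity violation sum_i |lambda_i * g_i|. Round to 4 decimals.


KKT complementary slackness check:
lambda_1 * g_1 = 4.5 * 4.63 = 20.835
lambda_2 * g_2 = 1.94 * -1.62 = -3.1428
lambda_3 * g_3 = 7.75 * 4.52 = 35.03
lambda_4 * g_4 = 4.98 * -2.64 = -13.1472
Total violation = 20.835 + 3.1428 + 35.03 + 13.1472 = 72.155


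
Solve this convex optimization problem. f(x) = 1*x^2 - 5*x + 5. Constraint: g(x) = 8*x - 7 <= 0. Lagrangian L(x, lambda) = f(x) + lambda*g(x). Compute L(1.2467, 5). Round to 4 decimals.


Step 1: Evaluate f(x).
f(1.2467) = 1*1.2467^2 - 5*1.2467 + 5 = 0.3208
Step 2: Evaluate g(x).
g(1.2467) = 8*1.2467 - 7 = 2.9736
Step 3: Compute Lagrangian.
L = 0.3208 + 5*2.9736 = 15.1888


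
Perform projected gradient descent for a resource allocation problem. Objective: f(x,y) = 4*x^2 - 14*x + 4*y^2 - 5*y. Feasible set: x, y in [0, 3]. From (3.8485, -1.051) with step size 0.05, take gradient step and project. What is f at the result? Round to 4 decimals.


Step 1: Compute gradient at (3.8485, -1.051).
grad_x = 2*4*3.8485 - 14 = 16.788
grad_y = 2*4*-1.051 - 5 = -13.408
Step 2: Gradient step.
x_raw = 3.8485 - 0.05*16.788 = 3.0091
y_raw = -1.051 - 0.05*-13.408 = -0.3806
Step 3: Project onto [0, 3].
x_proj = clip(3.0091) = 3.0
y_proj = clip(-0.3806) = 0.0
Step 4: Evaluate f.
f(3.0, 0.0) = -6.0


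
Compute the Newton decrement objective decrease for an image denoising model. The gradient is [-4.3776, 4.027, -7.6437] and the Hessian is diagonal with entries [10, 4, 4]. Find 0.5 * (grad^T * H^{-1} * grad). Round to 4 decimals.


Step 1: H is diagonal, so H^(-1) * g = [-0.4378, 1.0068, -1.9109].
Step 2: g^T H^(-1) g = sum_i g_i^2 / H_ii
  = (-4.3776)^2/10 + (4.027)^2/4 + (-7.6437)^2/4
  = 1.9163 + 4.0542 + 14.6065 = 20.5771
Step 3: Objective decrease = 0.5 * g^T H^(-1) g = 10.2885


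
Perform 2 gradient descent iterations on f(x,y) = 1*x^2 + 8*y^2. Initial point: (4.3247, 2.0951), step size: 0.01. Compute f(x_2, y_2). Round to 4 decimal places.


Gradient descent on f(x,y) = 1*x^2 + 8*y^2.
Starting point: (4.3247, 2.0951), alpha = 0.01
Step 1: grad_x = 2*1*4.3247 = 8.6494, grad_y = 2*8*2.0951 = 33.5216
  x_1 = 4.3247 - 0.01*8.6494 = 4.2382
  y_1 = 2.0951 - 0.01*33.5216 = 1.7599
Step 2: grad_x = 2*1*4.2382 = 8.4764, grad_y = 2*8*1.7599 = 28.1581
  x_2 = 4.2382 - 0.01*8.4764 = 4.1534
  y_2 = 1.7599 - 0.01*28.1581 = 1.4783
f(4.1534, 1.4783) = 1*4.1534^2 + 8*1.4783^2 = 34.7341


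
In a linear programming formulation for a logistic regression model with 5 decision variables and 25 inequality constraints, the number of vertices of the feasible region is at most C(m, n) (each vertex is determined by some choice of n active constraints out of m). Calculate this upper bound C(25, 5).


Each vertex corresponds to some choice of n active constraints out of m, so the number of vertices is at most C(m, n) = m! / (n!(m-n)!).
m = 25, n = 5
Numerator: 25 * 24 * 23 * 22 * 21
Denominator: 5! = 120
C(25, 5) = 53130


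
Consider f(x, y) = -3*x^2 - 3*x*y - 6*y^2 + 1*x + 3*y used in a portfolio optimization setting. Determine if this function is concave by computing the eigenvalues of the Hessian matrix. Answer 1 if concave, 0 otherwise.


The Hessian of f(x,y) = -3*x^2 - 3*x*y - 6*y^2 + 1*x + 3*y is:
H = [[-6, -3], [-3, -12]]
Trace = -6 - 12 = -18
Determinant = -6*-12 - (-3)^2 = 63
Discriminant = (-18)^2 - 4*63 = 72.0
Eigenvalues: lambda_1 = -13.2426, lambda_2 = -4.7574
The function is concave.

1


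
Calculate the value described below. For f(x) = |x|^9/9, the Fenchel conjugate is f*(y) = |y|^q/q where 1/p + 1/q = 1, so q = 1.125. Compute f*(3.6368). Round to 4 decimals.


The conjugate exponent q satisfies 1/p + 1/q = 1.
p = 9, so q = 9/(9 - 1) = 1.125
|y|^q = 3.6368^1.125 = 4.2738
f*(3.6368) = 4.2738 / 1.125 = 3.7989


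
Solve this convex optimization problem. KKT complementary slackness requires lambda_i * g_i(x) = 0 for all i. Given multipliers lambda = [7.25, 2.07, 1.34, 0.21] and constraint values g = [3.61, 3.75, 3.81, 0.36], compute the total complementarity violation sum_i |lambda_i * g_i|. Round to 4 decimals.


KKT complementary slackness check:
lambda_1 * g_1 = 7.25 * 3.61 = 26.1725
lambda_2 * g_2 = 2.07 * 3.75 = 7.7625
lambda_3 * g_3 = 1.34 * 3.81 = 5.1054
lambda_4 * g_4 = 0.21 * 0.36 = 0.0756
Total violation = 26.1725 + 7.7625 + 5.1054 + 0.0756 = 39.116


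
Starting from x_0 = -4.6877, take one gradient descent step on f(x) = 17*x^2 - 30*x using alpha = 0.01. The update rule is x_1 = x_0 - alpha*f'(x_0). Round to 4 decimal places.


We compute the gradient at x_0 and apply the update.
f'(x) = 34*x - 30
f'(-4.6877) = 34*-4.6877 - 30 = -189.3818
x_1 = -4.6877 - 0.01*-189.3818 = -2.7939


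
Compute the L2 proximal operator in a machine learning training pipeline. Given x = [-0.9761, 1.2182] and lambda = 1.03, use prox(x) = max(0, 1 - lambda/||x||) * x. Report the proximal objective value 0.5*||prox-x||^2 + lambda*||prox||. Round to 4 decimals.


Step 1: Compute ||x||.
||x|| = 1.561
Step 2: Compute scaling factor.
scale = max(0, 1 - 1.03/1.561) = 0.3402
Step 3: prox(x) = [-0.332, 0.4144]
||prox(x)|| = 0.531
Step 4: Proximal objective.
0.5*||prox-x||^2 = 0.5305
lambda*||prox|| = 0.5469
Total = 1.0774


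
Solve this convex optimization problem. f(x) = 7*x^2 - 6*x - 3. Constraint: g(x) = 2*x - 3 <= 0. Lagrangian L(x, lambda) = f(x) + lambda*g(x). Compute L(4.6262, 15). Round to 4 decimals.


Step 1: Evaluate f(x).
f(4.6262) = 7*4.6262^2 - 6*4.6262 - 3 = 119.0549
Step 2: Evaluate g(x).
g(4.6262) = 2*4.6262 - 3 = 6.2524
Step 3: Compute Lagrangian.
L = 119.0549 + 15*6.2524 = 212.8409


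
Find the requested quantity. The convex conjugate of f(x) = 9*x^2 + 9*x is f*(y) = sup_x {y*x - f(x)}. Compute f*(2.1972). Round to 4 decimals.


f*(y) = sup_x {y*x - a*x^2 - b*x} = sup_x {(y-b)*x - a*x^2}
FOC: (y - b) - 2a*x = 0 => x* = (y - b)/(2a)
x* = (2.1972 - 9)/(2*9) = -0.3779
f*(2.1972) = (y-b)^2/(4a) = (2.1972 - 9)^2/(4*9)
= 46.2781/36 = 1.2855


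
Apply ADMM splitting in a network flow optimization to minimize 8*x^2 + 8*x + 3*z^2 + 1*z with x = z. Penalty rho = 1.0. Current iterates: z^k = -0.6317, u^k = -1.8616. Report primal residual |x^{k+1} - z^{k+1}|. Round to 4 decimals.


ADMM iteration with rho = 1.0, z^k = -0.6317, u^k = -1.8616
Step 1: x-update.
Minimize 8*x^2 + 8*x + (1.0/2)*(x + 0.6317 - 1.8616)^2
FOC: (2*8 + 1.0)*x = -8 + 1.0*(-0.6317 + 1.8616)
x^{k+1} = -0.3982
Step 2: z-update.
Minimize 3*z^2 + 1*z + (1.0/2)*(-0.3982 - z - 1.8616)^2
FOC: (2*3 + 1.0)*z = -1 + 1.0*(-0.3982 - 1.8616)
z^{k+1} = -0.4657
Step 3: u-update.
u^{k+1} = -1.8616 - 0.3982 + 0.4657 = -1.7941
Step 4: Primal residual = |-0.3982 + 0.4657| = 0.0675


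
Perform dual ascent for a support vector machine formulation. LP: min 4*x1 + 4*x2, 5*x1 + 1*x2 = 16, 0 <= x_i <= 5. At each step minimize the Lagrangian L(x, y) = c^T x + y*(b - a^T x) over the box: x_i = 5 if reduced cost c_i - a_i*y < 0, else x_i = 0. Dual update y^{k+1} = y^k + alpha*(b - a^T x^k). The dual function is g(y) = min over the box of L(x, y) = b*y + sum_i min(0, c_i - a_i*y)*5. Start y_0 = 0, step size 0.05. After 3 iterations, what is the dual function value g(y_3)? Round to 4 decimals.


Dual ascent for LP: min 4*x1 + 4*x2, 5*x1 + 1*x2 = 16, 0 <= x_i <= 5
Step 1: y^k = 0.0, reduced costs: (4.0, 4.0)
  x^k = (0.0, 0.0), subgradient = b - a^T x = 16.0
  y^{k+1} = 0.0 + 0.05*16.0 = 0.8
Step 2: y^k = 0.8, reduced costs: (0.0, 3.2)
  x^k = (0.0, 0.0), subgradient = b - a^T x = 16.0
  y^{k+1} = 0.8 + 0.05*16.0 = 1.6
Step 3: y^k = 1.6, reduced costs: (-4.0, 2.4)
  x^k = (5.0, 0.0), subgradient = b - a^T x = -9.0
  y^{k+1} = 1.6 + 0.05*-9.0 = 1.15
Dual objective at y_3 = 1.15: reduced costs (-1.75, 2.85), box minimizer x = (5.0, 0.0)
g(y_3) = b*y + (c1 - a1*y)*x1 + (c2 - a2*y)*x2 = 16*1.15 + (-1.75)*5.0 + 2.85*0.0 = 18.4 - 8.75 + 0.0 = 9.65


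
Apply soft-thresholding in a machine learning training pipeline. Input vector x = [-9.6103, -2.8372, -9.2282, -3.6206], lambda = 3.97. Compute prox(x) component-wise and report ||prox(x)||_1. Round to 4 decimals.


Soft-thresholding with lambda = 3.97:
prox(-9.6103) = sign(-9.6103)*max(|-9.6103| - 3.97, 0) = -5.6403
prox(-2.8372) = sign(-2.8372)*max(|-2.8372| - 3.97, 0) = 0.0
prox(-9.2282) = sign(-9.2282)*max(|-9.2282| - 3.97, 0) = -5.2582
prox(-3.6206) = sign(-3.6206)*max(|-3.6206| - 3.97, 0) = 0.0
prox(x) = [-5.6403, 0.0, -5.2582, 0.0]
||prox(x)||_1 = 5.6403 + 0.0 + 5.2582 + 0.0 = 10.8985


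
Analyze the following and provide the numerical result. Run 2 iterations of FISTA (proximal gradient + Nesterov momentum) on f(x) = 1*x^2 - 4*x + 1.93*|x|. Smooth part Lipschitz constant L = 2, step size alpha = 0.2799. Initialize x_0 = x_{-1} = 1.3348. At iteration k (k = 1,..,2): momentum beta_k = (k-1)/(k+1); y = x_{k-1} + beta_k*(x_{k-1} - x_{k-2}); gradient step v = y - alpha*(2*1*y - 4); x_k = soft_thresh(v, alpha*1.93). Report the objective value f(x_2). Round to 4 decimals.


FISTA on f(x) = 1*x^2 - 4*x + 1.93*|x|
L = 2, alpha = 0.2799
Iteration 1: beta = 0.0, y = 1.3348 + 0.0*(1.3348 - 1.3348) = 1.3348
  grad(y) = -1.3304, v = y - alpha*grad = 1.7072
  prox(v) = soft_thresh(1.7072, 0.5402) = 1.167
Iteration 2: beta = 0.3333, y = 1.167 + 0.3333*(1.167 - 1.3348) = 1.111
  grad(y) = -1.7779, v = y - alpha*grad = 1.6087
  prox(v) = soft_thresh(1.6087, 0.5402) = 1.0685
f(x_2) = 1*1.0685^2 - 4*1.0685 + 1.93*|1.0685| = -1.0701


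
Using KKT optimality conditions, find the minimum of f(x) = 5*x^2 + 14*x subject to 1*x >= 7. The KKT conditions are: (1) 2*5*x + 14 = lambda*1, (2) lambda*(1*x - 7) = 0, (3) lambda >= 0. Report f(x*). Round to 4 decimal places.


Step 1: Try lambda = 0 (constraint inactive).
x_unc = -14/(2*5) = -1.4
Check: 1*-1.4 = -1.4 < 7 -- violated!
Step 2: Constraint must be active: 1*x = 7
x* = 7/1 = 7.0
lambda = (2*5*7.0 + 14)/1 = 84.0
Step 3: Compute optimal value.
f(x*) = 5*7.0^2 + 14*7.0 = 343.0


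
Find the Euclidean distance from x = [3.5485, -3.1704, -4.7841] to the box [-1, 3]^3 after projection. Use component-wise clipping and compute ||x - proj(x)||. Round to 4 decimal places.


Project each component onto [-1, 3].
clip(3.5485) = 3.0, clip(-3.1704) = -1.0, clip(-4.7841) = -1.0
Projection = [3.0, -1.0, -1.0]
Squared diffs: [0.3009, 4.7106, 14.3194]
Distance = sqrt(19.3309) = 4.3967


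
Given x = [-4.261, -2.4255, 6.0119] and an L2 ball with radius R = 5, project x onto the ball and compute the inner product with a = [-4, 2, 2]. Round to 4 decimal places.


Step 1: Compute ||x|| (intermediates to 6 decimals).
||x|| = sqrt((-4.261)^2 + (-2.4255)^2 + 6.0119^2) = 7.757713
Step 2: Project.
Since ||x|| > R, scale = R/||x|| = 5/7.757713 = 0.64452, proj(x) = scale * x
proj(x) = [-2.7463, -1.563283, 3.87479]
Step 3: Dot product.
a^T * proj(x) = -4*(-2.7463) + 2*(-1.563283) + 2*3.87479 = 15.6082


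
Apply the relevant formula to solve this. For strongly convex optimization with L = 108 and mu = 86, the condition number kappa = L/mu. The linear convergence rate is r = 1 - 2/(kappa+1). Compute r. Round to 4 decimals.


Step 1: Compute the condition number.
kappa = L/mu = 108/86 = 1.2558
Step 2: Compute the convergence rate.
r = 1 - 2/(kappa + 1) = 1 - 2*mu/(L + mu) = (L - mu)/(L + mu) = 22/194 = 0.1134


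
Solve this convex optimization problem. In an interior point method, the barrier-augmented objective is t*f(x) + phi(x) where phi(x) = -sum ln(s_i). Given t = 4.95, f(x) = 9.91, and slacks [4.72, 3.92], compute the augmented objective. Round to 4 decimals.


Step 1: Compute log-barrier.
ln values: [1.5518, 1.3661]
phi = -(1.5518 + 1.3661) = -2.9179
Step 2: Compute augmented objective.
t*f(x) = 4.95*9.91 = 49.0545
Total = 49.0545 - 2.9179 = 46.1366


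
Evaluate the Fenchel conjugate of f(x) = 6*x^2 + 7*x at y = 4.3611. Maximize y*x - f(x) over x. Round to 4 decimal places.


f*(y) = sup_x {y*x - a*x^2 - b*x} = sup_x {(y-b)*x - a*x^2}
FOC: (y - b) - 2a*x = 0 => x* = (y - b)/(2a)
x* = (4.3611 - 7)/(2*6) = -0.2199
f*(4.3611) = (y-b)^2/(4a) = (4.3611 - 7)^2/(4*6)
= 6.9638/24 = 0.2902


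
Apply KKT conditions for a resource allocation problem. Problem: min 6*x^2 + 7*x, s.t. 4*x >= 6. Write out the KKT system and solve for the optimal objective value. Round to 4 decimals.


Step 1: Try lambda = 0 (constraint inactive).
x_unc = -7/(2*6) = -0.5833
Check: 4*-0.5833 = -2.3332 < 6 -- violated!
Step 2: Constraint must be active: 4*x = 6
x* = 6/4 = 1.5
lambda = (2*6*1.5 + 7)/4 = 6.25
Step 3: Compute optimal value.
f(x*) = 6*1.5^2 + 7*1.5 = 24.0


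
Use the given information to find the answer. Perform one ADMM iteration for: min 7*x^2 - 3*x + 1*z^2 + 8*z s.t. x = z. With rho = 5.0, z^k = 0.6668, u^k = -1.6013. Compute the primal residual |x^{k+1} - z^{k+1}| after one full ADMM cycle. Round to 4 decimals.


ADMM iteration with rho = 5.0, z^k = 0.6668, u^k = -1.6013
Step 1: x-update.
Minimize 7*x^2 - 3*x + (5.0/2)*(x - 0.6668 - 1.6013)^2
FOC: (2*7 + 5.0)*x = 3 + 5.0*(0.6668 + 1.6013)
x^{k+1} = 0.7548
Step 2: z-update.
Minimize 1*z^2 + 8*z + (5.0/2)*(0.7548 - z - 1.6013)^2
FOC: (2*1 + 5.0)*z = -8 + 5.0*(0.7548 - 1.6013)
z^{k+1} = -1.7475
Step 3: u-update.
u^{k+1} = -1.6013 + 0.7548 + 1.7475 = 0.901
Step 4: Primal residual = |0.7548 + 1.7475| = 2.5023


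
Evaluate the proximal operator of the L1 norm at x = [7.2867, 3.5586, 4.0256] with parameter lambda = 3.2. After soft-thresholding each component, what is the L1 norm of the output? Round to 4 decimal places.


Soft-thresholding with lambda = 3.2:
prox(7.2867) = sign(7.2867)*max(|7.2867| - 3.2, 0) = 4.0867
prox(3.5586) = sign(3.5586)*max(|3.5586| - 3.2, 0) = 0.3586
prox(4.0256) = sign(4.0256)*max(|4.0256| - 3.2, 0) = 0.8256
prox(x) = [4.0867, 0.3586, 0.8256]
||prox(x)||_1 = 4.0867 + 0.3586 + 0.8256 = 5.2709


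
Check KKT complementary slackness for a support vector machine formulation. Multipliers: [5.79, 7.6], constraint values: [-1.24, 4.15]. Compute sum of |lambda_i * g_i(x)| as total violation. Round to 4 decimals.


KKT complementary slackness check:
lambda_1 * g_1 = 5.79 * -1.24 = -7.1796
lambda_2 * g_2 = 7.6 * 4.15 = 31.54
Total violation = 7.1796 + 31.54 = 38.7196


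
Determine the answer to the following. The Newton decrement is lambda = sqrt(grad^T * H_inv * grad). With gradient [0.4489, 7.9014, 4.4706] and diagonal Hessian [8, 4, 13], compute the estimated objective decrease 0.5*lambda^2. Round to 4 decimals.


Step 1: H is diagonal, so H^(-1) * g = [0.0561, 1.9754, 0.3439].
Step 2: g^T H^(-1) g = sum_i g_i^2 / H_ii
  = (0.4489)^2/8 + (7.9014)^2/4 + (4.4706)^2/13
  = 0.0252 + 15.608 + 1.5374 = 17.1706
Step 3: Objective decrease = 0.5 * g^T H^(-1) g = 8.5853


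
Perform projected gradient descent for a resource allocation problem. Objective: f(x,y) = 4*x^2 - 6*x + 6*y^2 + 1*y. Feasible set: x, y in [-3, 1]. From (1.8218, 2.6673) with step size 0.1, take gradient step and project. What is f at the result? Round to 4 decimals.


Step 1: Compute gradient at (1.8218, 2.6673).
grad_x = 2*4*1.8218 - 6 = 8.5744
grad_y = 2*6*2.6673 + 1 = 33.0076
Step 2: Gradient step.
x_raw = 1.8218 - 0.1*8.5744 = 0.9644
y_raw = 2.6673 - 0.1*33.0076 = -0.6335
Step 3: Project onto [-3, 1].
x_proj = clip(0.9644) = 0.9644
y_proj = clip(-0.6335) = -0.6335
Step 4: Evaluate f.
f(0.9644, -0.6335) = -0.292


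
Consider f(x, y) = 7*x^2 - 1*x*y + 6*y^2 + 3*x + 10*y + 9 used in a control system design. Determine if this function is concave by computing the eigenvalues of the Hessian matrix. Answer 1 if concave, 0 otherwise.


The Hessian of f(x,y) = 7*x^2 - 1*x*y + 6*y^2 + 3*x + 10*y + 9 is:
H = [[14, -1], [-1, 12]]
Trace = 14 + 12 = 26
Determinant = 14*12 - (-1)^2 = 167
Discriminant = (26)^2 - 4*167 = 8.0
Eigenvalues: lambda_1 = 11.5858, lambda_2 = 14.4142
The function is not concave.

0


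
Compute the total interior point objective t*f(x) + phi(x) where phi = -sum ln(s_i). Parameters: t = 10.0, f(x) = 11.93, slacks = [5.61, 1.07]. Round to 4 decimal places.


Step 1: Compute log-barrier.
ln values: [1.7246, 0.0677]
phi = -(1.7246 + 0.0677) = -1.7922
Step 2: Compute augmented objective.
t*f(x) = 10.0*11.93 = 119.3
Total = 119.3 - 1.7922 = 117.5078


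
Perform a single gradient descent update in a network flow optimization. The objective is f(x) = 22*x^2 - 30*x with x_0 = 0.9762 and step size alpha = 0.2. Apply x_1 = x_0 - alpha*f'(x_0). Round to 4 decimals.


We compute the gradient at x_0 and apply the update.
f'(x) = 44*x - 30
f'(0.9762) = 44*0.9762 - 30 = 12.9528
x_1 = 0.9762 - 0.2*12.9528 = -1.6144
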